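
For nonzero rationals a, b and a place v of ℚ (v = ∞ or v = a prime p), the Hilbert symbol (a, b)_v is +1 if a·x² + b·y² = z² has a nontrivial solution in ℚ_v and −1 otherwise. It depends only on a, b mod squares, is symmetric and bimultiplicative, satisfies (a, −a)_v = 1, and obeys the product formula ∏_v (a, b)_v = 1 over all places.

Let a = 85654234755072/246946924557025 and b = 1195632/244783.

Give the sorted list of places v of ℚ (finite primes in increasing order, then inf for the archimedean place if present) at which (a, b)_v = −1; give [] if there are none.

[]

(a, b) ≡ (23, 161) mod (ℚ^×)²; places V = {2, 3, 5, 7, 11, 17, 19, 23, ∞}.
(a,b)_19: α=2, u≡4; β=2, v≡1 (mod 19); (4|19)=+1, (1|19)=+1; sign (−1)^0·+1^2·+1^2 = +1.
(a,b)_17: α=-2, u≡7; β=-2, v≡4 (mod 17); (7|17)=-1, (4|17)=+1; sign (−1)^0·-1^-2·+1^-2 = +1.
(a,b)_7: α=-10, u≡2; β=-1, v≡1 (mod 7); (2|7)=+1, (1|7)=+1; sign (−1)^0·+1^-1·+1^-10 = +1.
(a,b)_11: α=-2, u≡3; β=-2, v≡2 (mod 11); (3|11)=+1, (2|11)=-1; sign (−1)^0·+1^-2·-1^-2 = +1.
(a,b)_∞: sgn(23)=+, sgn(161)=+, so +1.
(a,b)_3: α=2, u≡2; β=2, v≡2 (mod 3); (2|3)=-1, (2|3)=-1; sign (−1)^0·-1^2·-1^2 = +1.
(a,b)_23: α=5, u≡3; β=1, v≡7 (mod 23); (3|23)=+1, (7|23)=-1; sign (−1)^1·+1^1·-1^5 = +1.
(a,b)_5: α=-2, u≡2; β=0, v≡4 (mod 5); (2|5)=-1, (4|5)=+1; sign (−1)^0·-1^0·+1^-2 = +1.
(a,b)_2: α=12, β=4; u≡7, v≡1 (mod 8); ε(u)ε(v)=1·0, αω(v)=12·0, βω(u)=4·0; sum ≡ 0  ⇒  +1.
Every local symbol is +1, so the conic 23·x² + 161·y² = z² has ℚ_v-points for all v and hence a ℚ-point; (a, b / ℚ) ≅ M_2(ℚ).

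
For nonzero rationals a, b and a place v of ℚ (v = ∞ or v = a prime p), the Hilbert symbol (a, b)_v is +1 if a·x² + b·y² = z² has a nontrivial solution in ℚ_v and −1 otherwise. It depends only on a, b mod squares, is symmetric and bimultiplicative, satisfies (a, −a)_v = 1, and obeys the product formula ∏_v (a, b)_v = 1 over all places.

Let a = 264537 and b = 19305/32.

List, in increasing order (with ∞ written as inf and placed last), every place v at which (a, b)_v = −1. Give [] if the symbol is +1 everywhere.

Mod squares: a ≡ 29393, b ≡ 4290. Check v ∈ {∞, 2, 3, 5, 7, 11, 13, 17, 19}.
v=2: v_2(a)=0, v_2(b)=-5; units ≡ 1, 1 (mod 8); ε·ε+αω+βω = 0·0+0·0+-5·0 ≡ 0  ⇒  (a,b)_2 = +1.
v=19: a=19^1·(≡15), b=19^0·(≡3) mod 19; (15|19)=-1, (3|19)=-1; (−1)^{1·0·9}·(-1)^0·(-1)^1 = -1.
v=7: a=7^1·(≡5), b=7^0·(≡5) mod 7; (5|7)=-1, (5|7)=-1; (−1)^{1·0·3}·(-1)^0·(-1)^1 = -1.
v=11: a=11^0·(≡9), b=11^1·(≡5) mod 11; (9|11)=+1, (5|11)=+1; (−1)^{0·1·5}·(+1)^1·(+1)^0 = +1.
v=17: a=17^1·(≡6), b=17^0·(≡12) mod 17; (6|17)=-1, (12|17)=-1; (−1)^{1·0·8}·(-1)^0·(-1)^1 = -1.
v=3: a=3^2·(≡2), b=3^3·(≡2) mod 3; (2|3)=-1, (2|3)=-1; (−1)^{2·3·1}·(-1)^3·(-1)^2 = -1.
v=∞: 29393 > 0 and 4290 > 0  ⇒  (a,b)_∞ = +1.
v=13: a=13^1·(≡4), b=13^1·(≡7) mod 13; (4|13)=+1, (7|13)=-1; (−1)^{1·1·6}·(+1)^1·(-1)^1 = -1.
v=5: a=5^0·(≡2), b=5^1·(≡3) mod 5; (2|5)=-1, (3|5)=-1; (−1)^{0·1·2}·(-1)^1·(-1)^0 = -1.
(29393, 4290 / ℚ) ramifies at {3, 5, 7, 13, 17, 19}: a division algebra.

[3, 5, 7, 13, 17, 19]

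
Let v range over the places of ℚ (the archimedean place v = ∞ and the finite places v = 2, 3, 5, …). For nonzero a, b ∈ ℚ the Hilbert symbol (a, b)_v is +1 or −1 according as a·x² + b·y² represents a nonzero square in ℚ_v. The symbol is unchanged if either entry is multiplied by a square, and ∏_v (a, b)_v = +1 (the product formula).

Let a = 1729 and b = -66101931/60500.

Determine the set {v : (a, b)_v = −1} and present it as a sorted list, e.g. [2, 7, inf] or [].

Mod squares: a ≡ 1729, b ≡ -15295. Check v ∈ {∞, 2, 3, 5, 7, 11, 13, 19, 23}.
v=∞: 1729 > 0 and -15295 < 0  ⇒  (a,b)_∞ = +1.
v=5: a=5^0·(≡4), b=5^-3·(≡1) mod 5; (4|5)=+1, (1|5)=+1; (−1)^{0·-3·2}·(+1)^-3·(+1)^0 = +1.
v=2: v_2(a)=0, v_2(b)=-2; units ≡ 1, 1 (mod 8); ε·ε+αω+βω = 0·0+0·0+-2·0 ≡ 0  ⇒  (a,b)_2 = +1.
v=23: a=23^0·(≡4), b=23^1·(≡6) mod 23; (4|23)=+1, (6|23)=+1; (−1)^{0·1·11}·(+1)^1·(+1)^0 = +1.
v=7: a=7^1·(≡2), b=7^5·(≡6) mod 7; (2|7)=+1, (6|7)=-1; (−1)^{1·5·3}·(+1)^5·(-1)^1 = +1.
v=3: a=3^0·(≡1), b=3^2·(≡2) mod 3; (1|3)=+1, (2|3)=-1; (−1)^{0·2·1}·(+1)^2·(-1)^0 = +1.
v=11: a=11^0·(≡2), b=11^-2·(≡10) mod 11; (2|11)=-1, (10|11)=-1; (−1)^{0·-2·5}·(-1)^-2·(-1)^0 = +1.
v=13: a=13^1·(≡3), b=13^0·(≡6) mod 13; (3|13)=+1, (6|13)=-1; (−1)^{1·0·6}·(+1)^0·(-1)^1 = -1.
v=19: a=19^1·(≡15), b=19^1·(≡15) mod 19; (15|19)=-1, (15|19)=-1; (−1)^{1·1·9}·(-1)^1·(-1)^1 = -1.
|Ram(1729, -15295)| = 2, even; anisotropic at {13, 19}.

[13, 19]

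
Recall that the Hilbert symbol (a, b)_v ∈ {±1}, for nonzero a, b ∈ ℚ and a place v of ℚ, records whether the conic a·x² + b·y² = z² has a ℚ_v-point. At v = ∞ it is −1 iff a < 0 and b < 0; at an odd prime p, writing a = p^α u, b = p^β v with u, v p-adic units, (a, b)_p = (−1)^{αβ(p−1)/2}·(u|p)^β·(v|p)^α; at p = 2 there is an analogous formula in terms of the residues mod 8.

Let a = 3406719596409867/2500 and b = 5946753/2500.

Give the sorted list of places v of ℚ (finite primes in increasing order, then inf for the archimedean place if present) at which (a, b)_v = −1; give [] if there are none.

Mod squares: a ≡ 3, b ≡ 57. Check v ∈ {∞, 2, 3, 5, 17, 19}.
v=5: a=5^-4·(≡3), b=5^-4·(≡2) mod 5; (3|5)=-1, (2|5)=-1; (−1)^{-4·-4·2}·(-1)^-4·(-1)^-4 = +1.
v=17: a=17^6·(≡5), b=17^2·(≡7) mod 17; (5|17)=-1, (7|17)=-1; (−1)^{6·2·8}·(-1)^2·(-1)^6 = +1.
v=19: a=19^6·(≡14), b=19^3·(≡8) mod 19; (14|19)=-1, (8|19)=-1; (−1)^{6·3·9}·(-1)^3·(-1)^6 = -1.
v=∞: 3 > 0 and 57 > 0  ⇒  (a,b)_∞ = +1.
v=2: v_2(a)=-2, v_2(b)=-2; units ≡ 3, 1 (mod 8); ε·ε+αω+βω = 1·0+-2·0+-2·1 ≡ 0  ⇒  (a,b)_2 = +1.
v=3: a=3^1·(≡1), b=3^1·(≡1) mod 3; (1|3)=+1, (1|3)=+1; (−1)^{1·1·1}·(+1)^1·(+1)^1 = -1.
Ram(3, 57) = {3, 19}; no ℚ_3-point on the conic.

[3, 19]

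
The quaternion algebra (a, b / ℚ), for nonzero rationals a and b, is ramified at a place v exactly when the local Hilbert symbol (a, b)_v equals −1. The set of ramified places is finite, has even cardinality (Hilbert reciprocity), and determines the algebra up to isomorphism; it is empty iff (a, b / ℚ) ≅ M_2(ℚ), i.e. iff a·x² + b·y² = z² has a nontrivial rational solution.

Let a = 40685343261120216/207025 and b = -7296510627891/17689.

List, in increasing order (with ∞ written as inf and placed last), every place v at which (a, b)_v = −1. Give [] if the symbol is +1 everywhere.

[2, 17, 23, 41]

Mod squares: a ≡ 1699286, b ≡ -1219. Check v ∈ {∞, 2, 3, 5, 7, 13, 17, 19, 23, 37, 41, 53}.
v=2: v_2(a)=3, v_2(b)=0; units ≡ 3, 5 (mod 8); ε·ε+αω+βω = 1·0+3·1+0·1 ≡ 1  ⇒  (a,b)_2 = -1.
v=41: a=41^3·(≡9), b=41^2·(≡12) mod 41; (9|41)=+1, (12|41)=-1; (−1)^{3·2·20}·(+1)^2·(-1)^3 = -1.
v=53: a=53^1·(≡51), b=53^1·(≡34) mod 53; (51|53)=-1, (34|53)=-1; (−1)^{1·1·26}·(-1)^1·(-1)^1 = +1.
v=13: a=13^-2·(≡3), b=13^0·(≡1) mod 13; (3|13)=+1, (1|13)=+1; (−1)^{-2·0·6}·(+1)^0·(+1)^-2 = +1.
v=19: a=19^0·(≡8), b=19^-2·(≡17) mod 19; (8|19)=-1, (17|19)=+1; (−1)^{0·-2·9}·(-1)^-2·(+1)^0 = +1.
v=3: a=3^2·(≡2), b=3^2·(≡2) mod 3; (2|3)=-1, (2|3)=-1; (−1)^{2·2·1}·(-1)^2·(-1)^2 = +1.
v=37: a=37^2·(≡32), b=37^2·(≡31) mod 37; (32|37)=-1, (31|37)=-1; (−1)^{2·2·18}·(-1)^2·(-1)^2 = +1.
v=17: a=17^3·(≡13), b=17^2·(≡12) mod 17; (13|17)=+1, (12|17)=-1; (−1)^{3·2·8}·(+1)^2·(-1)^3 = -1.
v=23: a=23^1·(≡1), b=23^1·(≡16) mod 23; (1|23)=+1, (16|23)=+1; (−1)^{1·1·11}·(+1)^1·(+1)^1 = -1.
v=5: a=5^-2·(≡1), b=5^0·(≡1) mod 5; (1|5)=+1, (1|5)=+1; (−1)^{-2·0·2}·(+1)^0·(+1)^-2 = +1.
v=7: a=7^-2·(≡2), b=7^-2·(≡3) mod 7; (2|7)=+1, (3|7)=-1; (−1)^{-2·-2·3}·(+1)^-2·(-1)^-2 = +1.
v=∞: 1699286 > 0 and -1219 < 0  ⇒  (a,b)_∞ = +1.
Ram(1699286, -1219) = {2, 17, 23, 41}; no ℚ_2-point on the conic.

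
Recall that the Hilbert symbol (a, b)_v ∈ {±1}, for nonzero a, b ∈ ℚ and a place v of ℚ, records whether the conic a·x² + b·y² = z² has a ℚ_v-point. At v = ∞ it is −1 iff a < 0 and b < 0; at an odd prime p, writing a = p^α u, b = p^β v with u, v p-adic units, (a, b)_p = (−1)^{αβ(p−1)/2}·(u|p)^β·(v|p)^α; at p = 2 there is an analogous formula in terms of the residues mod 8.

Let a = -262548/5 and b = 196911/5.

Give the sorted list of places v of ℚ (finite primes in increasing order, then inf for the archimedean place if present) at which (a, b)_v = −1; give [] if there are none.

Mod squares: a ≡ -36465, b ≡ 12155. Check v ∈ {∞, 2, 3, 5, 11, 13, 17}.
v=17: a=17^1·(≡12), b=17^1·(≡8) mod 17; (12|17)=-1, (8|17)=+1; (−1)^{1·1·8}·(-1)^1·(+1)^1 = -1.
v=3: a=3^3·(≡1), b=3^4·(≡2) mod 3; (1|3)=+1, (2|3)=-1; (−1)^{3·4·1}·(+1)^4·(-1)^3 = -1.
v=11: a=11^1·(≡7), b=11^1·(≡3) mod 11; (7|11)=-1, (3|11)=+1; (−1)^{1·1·5}·(-1)^1·(+1)^1 = +1.
v=5: a=5^-1·(≡2), b=5^-1·(≡1) mod 5; (2|5)=-1, (1|5)=+1; (−1)^{-1·-1·2}·(-1)^-1·(+1)^-1 = -1.
v=13: a=13^1·(≡9), b=13^1·(≡3) mod 13; (9|13)=+1, (3|13)=+1; (−1)^{1·1·6}·(+1)^1·(+1)^1 = +1.
v=2: v_2(a)=2, v_2(b)=0; units ≡ 7, 3 (mod 8); ε·ε+αω+βω = 1·1+2·1+0·0 ≡ 1  ⇒  (a,b)_2 = -1.
v=∞: -36465 < 0 and 12155 > 0  ⇒  (a,b)_∞ = +1.
|Ram(-36465, 12155)| = 4, even; anisotropic at {2, 3, 5, 17}.

[2, 3, 5, 17]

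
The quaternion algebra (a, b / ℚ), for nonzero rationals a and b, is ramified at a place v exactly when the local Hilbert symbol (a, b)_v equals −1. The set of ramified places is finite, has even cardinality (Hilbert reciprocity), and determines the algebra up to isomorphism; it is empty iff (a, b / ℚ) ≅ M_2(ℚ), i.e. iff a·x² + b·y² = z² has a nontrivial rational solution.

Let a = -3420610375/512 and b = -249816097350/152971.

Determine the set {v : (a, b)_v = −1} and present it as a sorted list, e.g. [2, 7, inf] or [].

[7, 17, 19, inf]

(a, b) ≡ (-15470, -58786) mod (ℚ^×)²; places V = {2, 3, 5, 7, 13, 17, 19, 23, 41, ∞}.
(a,b)_5: α=3, u≡1; β=2, v≡1 (mod 5); (1|5)=+1, (1|5)=+1; sign (−1)^0·+1^2·+1^3 = +1.
(a,b)_2: α=-9, β=1; u≡1, v≡7 (mod 8); ε(u)ε(v)=0·1, αω(v)=-9·0, βω(u)=1·0; sum ≡ 0  ⇒  +1.
(a,b)_19: α=2, u≡18; β=3, v≡10 (mod 19); (18|19)=-1, (10|19)=-1; sign (−1)^0·-1^3·-1^2 = -1.
(a,b)_7: α=3, u≡2; β=-1, v≡1 (mod 7); (2|7)=+1, (1|7)=+1; sign (−1)^1·+1^-1·+1^3 = -1.
(a,b)_23: α=0, u≡3; β=2, v≡16 (mod 23); (3|23)=+1, (16|23)=+1; sign (−1)^0·+1^2·+1^0 = +1.
(a,b)_41: α=0, u≡28; β=-2, v≡4 (mod 41); (28|41)=-1, (4|41)=+1; sign (−1)^0·-1^-2·+1^0 = +1.
(a,b)_17: α=1, u≡8; β=1, v≡11 (mod 17); (8|17)=+1, (11|17)=-1; sign (−1)^0·+1^1·-1^1 = -1.
(a,b)_∞: sgn(-15470)=−, sgn(-58786)=−, so -1.
(a,b)_3: α=0, u≡1; β=4, v≡2 (mod 3); (1|3)=+1, (2|3)=-1; sign (−1)^0·+1^4·-1^0 = +1.
(a,b)_13: α=1, u≡5; β=-1, v≡6 (mod 13); (5|13)=-1, (6|13)=-1; sign (−1)^0·-1^-1·-1^1 = +1.
(-15470, -58786 / ℚ) ramifies at {7, 17, 19, ∞}: a division algebra.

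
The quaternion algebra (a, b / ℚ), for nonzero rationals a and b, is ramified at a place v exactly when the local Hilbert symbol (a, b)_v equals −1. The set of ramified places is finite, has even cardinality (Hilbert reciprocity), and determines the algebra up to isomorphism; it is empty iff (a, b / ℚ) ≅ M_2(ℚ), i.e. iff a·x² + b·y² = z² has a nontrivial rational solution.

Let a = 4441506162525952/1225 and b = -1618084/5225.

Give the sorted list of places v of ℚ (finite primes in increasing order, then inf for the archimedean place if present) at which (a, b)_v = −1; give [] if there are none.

(a, b) ≡ (247, -100529) mod (ℚ^×)²; places V = {2, 5, 7, 11, 13, 19, 29, 37, ∞}.
(a,b)_37: α=2, u≡27; β=1, v≡28 (mod 37); (27|37)=+1, (28|37)=+1; sign (−1)^0·+1^1·+1^2 = +1.
(a,b)_7: α=-2, u≡4; β=0, v≡5 (mod 7); (4|7)=+1, (5|7)=-1; sign (−1)^0·+1^0·-1^-2 = +1.
(a,b)_19: α=3, u≡3; β=-1, v≡12 (mod 19); (3|19)=-1, (12|19)=-1; sign (−1)^1·-1^-1·-1^3 = -1.
(a,b)_5: α=-2, u≡3; β=-2, v≡4 (mod 5); (3|5)=-1, (4|5)=+1; sign (−1)^0·-1^-2·+1^-2 = +1.
(a,b)_∞: sgn(247)=+, sgn(-100529)=−, so +1.
(a,b)_11: α=0, u≡9; β=-1, v≡8 (mod 11); (9|11)=+1, (8|11)=-1; sign (−1)^0·+1^-1·-1^0 = +1.
(a,b)_13: α=3, u≡6; β=1, v≡6 (mod 13); (6|13)=-1, (6|13)=-1; sign (−1)^0·-1^1·-1^3 = +1.
(a,b)_29: α=2, u≡15; β=2, v≡27 (mod 29); (15|29)=-1, (27|29)=-1; sign (−1)^0·-1^2·-1^2 = +1.
(a,b)_2: α=8, β=2; u≡7, v≡7 (mod 8); ε(u)ε(v)=1·1, αω(v)=8·0, βω(u)=2·0; sum ≡ 1  ⇒  -1.
(247, -100529 / ℚ) ramifies at {2, 19}: a division algebra.

[2, 19]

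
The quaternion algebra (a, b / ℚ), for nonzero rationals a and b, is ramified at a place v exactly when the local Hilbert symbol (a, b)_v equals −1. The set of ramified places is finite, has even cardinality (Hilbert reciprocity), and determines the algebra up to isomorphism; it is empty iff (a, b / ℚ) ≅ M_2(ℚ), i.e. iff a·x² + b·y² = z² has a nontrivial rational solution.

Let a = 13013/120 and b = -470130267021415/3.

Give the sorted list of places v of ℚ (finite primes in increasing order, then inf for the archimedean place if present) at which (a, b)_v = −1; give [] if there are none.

Mod squares: a ≡ 2310, b ≡ -4845. Check v ∈ {∞, 2, 3, 5, 7, 11, 13, 17, 19}.
v=19: a=19^0·(≡6), b=19^1·(≡9) mod 19; (6|19)=+1, (9|19)=+1; (−1)^{0·1·9}·(+1)^1·(+1)^0 = +1.
v=7: a=7^1·(≡4), b=7^6·(≡5) mod 7; (4|7)=+1, (5|7)=-1; (−1)^{1·6·3}·(+1)^6·(-1)^1 = -1.
v=17: a=17^0·(≡8), b=17^1·(≡1) mod 17; (8|17)=+1, (1|17)=+1; (−1)^{0·1·8}·(+1)^1·(+1)^0 = +1.
v=2: v_2(a)=-3, v_2(b)=0; units ≡ 3, 3 (mod 8); ε·ε+αω+βω = 1·1+-3·1+0·1 ≡ 0  ⇒  (a,b)_2 = +1.
v=11: a=11^1·(≡5), b=11^4·(≡7) mod 11; (5|11)=+1, (7|11)=-1; (−1)^{1·4·5}·(+1)^4·(-1)^1 = -1.
v=13: a=13^2·(≡4), b=13^2·(≡3) mod 13; (4|13)=+1, (3|13)=+1; (−1)^{2·2·6}·(+1)^2·(+1)^2 = +1.
v=5: a=5^-1·(≡2), b=5^1·(≡4) mod 5; (2|5)=-1, (4|5)=+1; (−1)^{-1·1·2}·(-1)^1·(+1)^-1 = -1.
v=∞: 2310 > 0 and -4845 < 0  ⇒  (a,b)_∞ = +1.
v=3: a=3^-1·(≡2), b=3^-1·(≡2) mod 3; (2|3)=-1, (2|3)=-1; (−1)^{-1·-1·1}·(-1)^-1·(-1)^-1 = -1.
(2310, -4845 / ℚ) ramifies at {3, 5, 7, 11}: a division algebra.

[3, 5, 7, 11]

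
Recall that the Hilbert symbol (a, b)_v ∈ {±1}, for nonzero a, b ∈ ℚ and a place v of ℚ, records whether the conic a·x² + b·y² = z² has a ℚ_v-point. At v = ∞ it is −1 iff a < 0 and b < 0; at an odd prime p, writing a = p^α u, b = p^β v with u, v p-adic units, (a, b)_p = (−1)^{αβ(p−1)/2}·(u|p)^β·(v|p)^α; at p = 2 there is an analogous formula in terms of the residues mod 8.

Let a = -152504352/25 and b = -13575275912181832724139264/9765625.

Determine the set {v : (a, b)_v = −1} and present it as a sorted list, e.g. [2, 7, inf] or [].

[3, 13, 23, inf]

Mod squares: a ≡ -2002, b ≡ -69069. Check v ∈ {∞, 2, 3, 5, 7, 11, 13, 23}.
v=5: a=5^-2·(≡3), b=5^-10·(≡1) mod 5; (3|5)=-1, (1|5)=+1; (−1)^{-2·-10·2}·(-1)^-10·(+1)^-2 = +1.
v=13: a=13^1·(≡8), b=13^5·(≡9) mod 13; (8|13)=-1, (9|13)=+1; (−1)^{1·5·6}·(-1)^5·(+1)^1 = -1.
v=3: a=3^2·(≡2), b=3^9·(≡2) mod 3; (2|3)=-1, (2|3)=-1; (−1)^{2·9·1}·(-1)^9·(-1)^2 = -1.
v=11: a=11^1·(≡9), b=11^5·(≡7) mod 11; (9|11)=+1, (7|11)=-1; (−1)^{1·5·5}·(+1)^5·(-1)^1 = +1.
v=2: v_2(a)=5, v_2(b)=8; units ≡ 7, 3 (mod 8); ε·ε+αω+βω = 1·1+5·1+8·0 ≡ 0  ⇒  (a,b)_2 = +1.
v=7: a=7^1·(≡4), b=7^1·(≡5) mod 7; (4|7)=+1, (5|7)=-1; (−1)^{1·1·3}·(+1)^1·(-1)^1 = +1.
v=∞: -2002 < 0 and -69069 < 0  ⇒  (a,b)_∞ = -1.
v=23: a=23^2·(≡20), b=23^5·(≡11) mod 23; (20|23)=-1, (11|23)=-1; (−1)^{2·5·11}·(-1)^5·(-1)^2 = -1.
|Ram(-2002, -69069)| = 4, even; anisotropic at {3, 13, 23, ∞}.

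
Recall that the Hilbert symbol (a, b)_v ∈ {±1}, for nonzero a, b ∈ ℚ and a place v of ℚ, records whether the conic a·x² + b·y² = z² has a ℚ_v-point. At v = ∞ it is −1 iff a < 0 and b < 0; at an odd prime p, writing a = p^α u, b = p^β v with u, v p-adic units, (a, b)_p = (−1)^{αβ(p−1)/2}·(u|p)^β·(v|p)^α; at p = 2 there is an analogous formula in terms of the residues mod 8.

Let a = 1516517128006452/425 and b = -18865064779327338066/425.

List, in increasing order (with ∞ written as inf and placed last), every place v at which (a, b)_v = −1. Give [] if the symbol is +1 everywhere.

(a, b) ≡ (221, -1122) mod (ℚ^×)²; places V = {2, 3, 5, 11, 13, 17, 19, 29, ∞}.
(a,b)_13: α=1, u≡1; β=0, v≡10 (mod 13); (1|13)=+1, (10|13)=+1; sign (−1)^0·+1^0·+1^1 = +1.
(a,b)_2: α=2, β=1; u≡5, v≡7 (mod 8); ε(u)ε(v)=0·1, αω(v)=2·0, βω(u)=1·1; sum ≡ 1  ⇒  -1.
(a,b)_29: α=2, u≡2; β=2, v≡7 (mod 29); (2|29)=-1, (7|29)=+1; sign (−1)^0·-1^2·+1^2 = +1.
(a,b)_∞: sgn(221)=+, sgn(-1122)=−, so +1.
(a,b)_11: α=4, u≡1; β=7, v≡8 (mod 11); (1|11)=+1, (8|11)=-1; sign (−1)^0·+1^7·-1^4 = +1.
(a,b)_19: α=2, u≡14; β=2, v≡8 (mod 19); (14|19)=-1, (8|19)=-1; sign (−1)^0·-1^2·-1^2 = +1.
(a,b)_17: α=-1, u≡1; β=-1, v≡1 (mod 17); (1|17)=+1, (1|17)=+1; sign (−1)^0·+1^-1·+1^-1 = +1.
(a,b)_5: α=-2, u≡1; β=-2, v≡2 (mod 5); (1|5)=+1, (2|5)=-1; sign (−1)^0·+1^-2·-1^-2 = +1.
(a,b)_3: α=8, u≡2; β=13, v≡1 (mod 3); (2|3)=-1, (1|3)=+1; sign (−1)^0·-1^13·+1^8 = -1.
(221, -1122 / ℚ) ramifies at {2, 3}: a division algebra.

[2, 3]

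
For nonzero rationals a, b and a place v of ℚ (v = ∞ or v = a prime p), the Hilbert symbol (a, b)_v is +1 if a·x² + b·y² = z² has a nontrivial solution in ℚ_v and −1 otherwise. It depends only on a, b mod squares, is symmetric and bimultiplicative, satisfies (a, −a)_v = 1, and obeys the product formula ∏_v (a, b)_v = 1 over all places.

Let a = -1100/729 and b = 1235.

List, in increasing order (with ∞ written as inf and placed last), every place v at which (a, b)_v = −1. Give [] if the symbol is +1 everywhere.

Mod squares: a ≡ -11, b ≡ 1235. Check v ∈ {∞, 2, 3, 5, 11, 13, 19}.
v=11: a=11^1·(≡7), b=11^0·(≡3) mod 11; (7|11)=-1, (3|11)=+1; (−1)^{1·0·5}·(-1)^0·(+1)^1 = +1.
v=5: a=5^2·(≡4), b=5^1·(≡2) mod 5; (4|5)=+1, (2|5)=-1; (−1)^{2·1·2}·(+1)^1·(-1)^2 = +1.
v=19: a=19^0·(≡3), b=19^1·(≡8) mod 19; (3|19)=-1, (8|19)=-1; (−1)^{0·1·9}·(-1)^1·(-1)^0 = -1.
v=13: a=13^0·(≡5), b=13^1·(≡4) mod 13; (5|13)=-1, (4|13)=+1; (−1)^{0·1·6}·(-1)^1·(+1)^0 = -1.
v=3: a=3^-6·(≡1), b=3^0·(≡2) mod 3; (1|3)=+1, (2|3)=-1; (−1)^{-6·0·1}·(+1)^0·(-1)^-6 = +1.
v=2: v_2(a)=2, v_2(b)=0; units ≡ 5, 3 (mod 8); ε·ε+αω+βω = 0·1+2·1+0·1 ≡ 0  ⇒  (a,b)_2 = +1.
v=∞: -11 < 0 and 1235 > 0  ⇒  (a,b)_∞ = +1.
(-11, 1235 / ℚ) ramifies at {13, 19}: a division algebra.

[13, 19]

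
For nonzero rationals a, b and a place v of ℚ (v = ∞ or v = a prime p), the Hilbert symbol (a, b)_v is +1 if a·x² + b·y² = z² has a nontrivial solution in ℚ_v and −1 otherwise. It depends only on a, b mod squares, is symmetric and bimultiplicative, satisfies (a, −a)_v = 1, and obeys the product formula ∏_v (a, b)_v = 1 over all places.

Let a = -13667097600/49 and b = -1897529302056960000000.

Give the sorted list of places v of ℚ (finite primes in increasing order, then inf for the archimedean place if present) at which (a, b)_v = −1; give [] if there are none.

[13, inf]

Mod squares: a ≡ -39, b ≡ -110. Check v ∈ {∞, 2, 3, 5, 7, 11, 13}.
v=13: a=13^3·(≡9), b=13^4·(≡5) mod 13; (9|13)=+1, (5|13)=-1; (−1)^{3·4·6}·(+1)^4·(-1)^3 = -1.
v=11: a=11^0·(≡4), b=11^1·(≡9) mod 11; (4|11)=+1, (9|11)=+1; (−1)^{0·1·5}·(+1)^1·(+1)^0 = +1.
v=3: a=3^5·(≡2), b=3^2·(≡1) mod 3; (2|3)=-1, (1|3)=+1; (−1)^{5·2·1}·(-1)^2·(+1)^5 = +1.
v=7: a=7^-2·(≡5), b=7^0·(≡2) mod 7; (5|7)=-1, (2|7)=+1; (−1)^{-2·0·3}·(-1)^0·(+1)^-2 = +1.
v=∞: -39 < 0 and -110 < 0  ⇒  (a,b)_∞ = -1.
v=5: a=5^2·(≡4), b=5^7·(≡2) mod 5; (4|5)=+1, (2|5)=-1; (−1)^{2·7·2}·(+1)^7·(-1)^2 = +1.
v=2: v_2(a)=10, v_2(b)=33; units ≡ 1, 1 (mod 8); ε·ε+αω+βω = 0·0+10·0+33·0 ≡ 0  ⇒  (a,b)_2 = +1.
Ram(-39, -110) = {13, ∞}; no ℚ_13-point on the conic.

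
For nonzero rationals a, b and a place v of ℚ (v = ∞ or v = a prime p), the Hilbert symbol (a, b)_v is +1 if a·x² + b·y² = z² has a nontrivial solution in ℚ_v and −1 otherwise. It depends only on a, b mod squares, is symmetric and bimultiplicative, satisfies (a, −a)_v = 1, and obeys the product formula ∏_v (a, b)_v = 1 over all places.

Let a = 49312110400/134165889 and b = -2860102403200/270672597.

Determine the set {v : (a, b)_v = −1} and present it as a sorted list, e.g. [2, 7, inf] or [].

[2, 13]

(a, b) ≡ (1189, -1066) mod (ℚ^×)²; places V = {2, 3, 5, 7, 11, 13, 23, 29, 41, ∞}.
(a,b)_11: α=-2, u≡4; β=0, v≡3 (mod 11); (4|11)=+1, (3|11)=+1; sign (−1)^0·+1^0·+1^-2 = +1.
(a,b)_2: α=6, β=7; u≡5, v≡3 (mod 8); ε(u)ε(v)=0·1, αω(v)=6·1, βω(u)=7·1; sum ≡ 1  ⇒  -1.
(a,b)_5: α=2, u≡4; β=2, v≡1 (mod 5); (4|5)=+1, (1|5)=+1; sign (−1)^0·+1^2·+1^2 = +1.
(a,b)_13: α=-2, u≡2; β=-5, v≡10 (mod 13); (2|13)=-1, (10|13)=+1; sign (−1)^0·-1^-5·+1^-2 = -1.
(a,b)_41: α=1, u≡19; β=1, v≡27 (mod 41); (19|41)=-1, (27|41)=-1; sign (−1)^0·-1^1·-1^1 = +1.
(a,b)_29: α=1, u≡10; β=2, v≡25 (mod 29); (10|29)=-1, (25|29)=+1; sign (−1)^0·-1^2·+1^1 = +1.
(a,b)_3: α=-8, u≡1; β=-6, v≡2 (mod 3); (1|3)=+1, (2|3)=-1; sign (−1)^0·+1^-6·-1^-8 = +1.
(a,b)_∞: sgn(1189)=+, sgn(-1066)=−, so +1.
(a,b)_7: α=2, u≡3; β=2, v≡3 (mod 7); (3|7)=-1, (3|7)=-1; sign (−1)^0·-1^2·-1^2 = +1.
(a,b)_23: α=2, u≡6; β=2, v≡21 (mod 23); (6|23)=+1, (21|23)=-1; sign (−1)^0·+1^2·-1^2 = +1.
Ram(1189, -1066) = {2, 13}; no ℚ_2-point on the conic.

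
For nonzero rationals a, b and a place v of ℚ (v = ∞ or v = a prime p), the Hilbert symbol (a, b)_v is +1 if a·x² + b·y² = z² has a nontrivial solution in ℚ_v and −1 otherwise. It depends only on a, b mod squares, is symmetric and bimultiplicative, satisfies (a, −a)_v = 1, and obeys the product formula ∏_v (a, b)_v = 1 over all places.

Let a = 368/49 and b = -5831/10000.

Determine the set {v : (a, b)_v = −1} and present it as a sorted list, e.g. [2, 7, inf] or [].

[17, 23]

Mod squares: a ≡ 23, b ≡ -119. Check v ∈ {∞, 2, 5, 7, 17, 23}.
v=17: a=17^0·(≡3), b=17^1·(≡12) mod 17; (3|17)=-1, (12|17)=-1; (−1)^{0·1·8}·(-1)^1·(-1)^0 = -1.
v=7: a=7^-2·(≡4), b=7^3·(≡1) mod 7; (4|7)=+1, (1|7)=+1; (−1)^{-2·3·3}·(+1)^3·(+1)^-2 = +1.
v=23: a=23^1·(≡13), b=23^0·(≡7) mod 23; (13|23)=+1, (7|23)=-1; (−1)^{1·0·11}·(+1)^0·(-1)^1 = -1.
v=2: v_2(a)=4, v_2(b)=-4; units ≡ 7, 1 (mod 8); ε·ε+αω+βω = 1·0+4·0+-4·0 ≡ 0  ⇒  (a,b)_2 = +1.
v=∞: 23 > 0 and -119 < 0  ⇒  (a,b)_∞ = +1.
v=5: a=5^0·(≡2), b=5^-4·(≡4) mod 5; (2|5)=-1, (4|5)=+1; (−1)^{0·-4·2}·(-1)^-4·(+1)^0 = +1.
(23, -119 / ℚ) ramifies at {17, 23}: a division algebra.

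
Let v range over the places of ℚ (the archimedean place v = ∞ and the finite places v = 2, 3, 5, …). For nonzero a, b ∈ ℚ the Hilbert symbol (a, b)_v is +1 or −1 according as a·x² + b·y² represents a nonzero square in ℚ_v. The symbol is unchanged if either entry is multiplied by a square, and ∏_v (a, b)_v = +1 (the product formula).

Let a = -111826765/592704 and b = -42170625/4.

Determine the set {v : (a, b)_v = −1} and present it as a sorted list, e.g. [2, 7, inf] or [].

[2, 5, 17, inf]

(a, b) ≡ (-1785, -17) mod (ℚ^×)²; places V = {2, 3, 5, 7, 17, 31, 37, ∞}.
(a,b)_17: α=1, u≡14; β=1, v≡8 (mod 17); (14|17)=-1, (8|17)=+1; sign (−1)^0·-1^1·+1^1 = -1.
(a,b)_3: α=-3, u≡2; β=4, v≡1 (mod 3); (2|3)=-1, (1|3)=+1; sign (−1)^0·-1^4·+1^-3 = +1.
(a,b)_2: α=-6, β=-2; u≡7, v≡7 (mod 8); ε(u)ε(v)=1·1, αω(v)=-6·0, βω(u)=-2·0; sum ≡ 1  ⇒  -1.
(a,b)_7: α=-3, u≡1; β=2, v≡1 (mod 7); (1|7)=+1, (1|7)=+1; sign (−1)^0·+1^2·+1^-3 = +1.
(a,b)_∞: sgn(-1785)=−, sgn(-17)=−, so -1.
(a,b)_37: α=2, u≡11; β=0, v≡22 (mod 37); (11|37)=+1, (22|37)=-1; sign (−1)^0·+1^0·-1^2 = +1.
(a,b)_5: α=1, u≡3; β=4, v≡3 (mod 5); (3|5)=-1, (3|5)=-1; sign (−1)^0·-1^4·-1^1 = -1.
(a,b)_31: α=2, u≡13; β=0, v≡2 (mod 31); (13|31)=-1, (2|31)=+1; sign (−1)^0·-1^0·+1^2 = +1.
Ram(-1785, -17) = {2, 5, 17, ∞}; no ℚ_2-point on the conic.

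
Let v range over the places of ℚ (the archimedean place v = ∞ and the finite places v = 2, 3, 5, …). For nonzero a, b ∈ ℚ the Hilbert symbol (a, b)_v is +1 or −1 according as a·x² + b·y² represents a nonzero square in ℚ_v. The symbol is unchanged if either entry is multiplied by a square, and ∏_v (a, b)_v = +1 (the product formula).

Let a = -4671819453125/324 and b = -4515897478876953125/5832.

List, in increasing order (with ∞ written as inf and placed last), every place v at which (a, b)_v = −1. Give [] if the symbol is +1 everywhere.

[11, 19, 37, inf]

Mod squares: a ≡ -5, b ≡ -15466. Check v ∈ {∞, 2, 3, 5, 11, 19, 37}.
v=11: a=11^2·(≡6), b=11^3·(≡6) mod 11; (6|11)=-1, (6|11)=-1; (−1)^{2·3·5}·(-1)^3·(-1)^2 = -1.
v=2: v_2(a)=-2, v_2(b)=-3; units ≡ 3, 3 (mod 8); ε·ε+αω+βω = 1·1+-2·1+-3·1 ≡ 0  ⇒  (a,b)_2 = +1.
v=5: a=5^7·(≡4), b=5^10·(≡4) mod 5; (4|5)=+1, (4|5)=+1; (−1)^{7·10·2}·(+1)^10·(+1)^7 = +1.
v=3: a=3^-4·(≡1), b=3^-6·(≡2) mod 3; (1|3)=+1, (2|3)=-1; (−1)^{-4·-6·1}·(+1)^-6·(-1)^-4 = +1.
v=19: a=19^2·(≡2), b=19^3·(≡14) mod 19; (2|19)=-1, (14|19)=-1; (−1)^{2·3·9}·(-1)^3·(-1)^2 = -1.
v=∞: -5 < 0 and -15466 < 0  ⇒  (a,b)_∞ = -1.
v=37: a=37^2·(≡5), b=37^3·(≡7) mod 37; (5|37)=-1, (7|37)=+1; (−1)^{2·3·18}·(-1)^3·(+1)^2 = -1.
Ram(-5, -15466) = {11, 19, 37, ∞}; no ℚ_11-point on the conic.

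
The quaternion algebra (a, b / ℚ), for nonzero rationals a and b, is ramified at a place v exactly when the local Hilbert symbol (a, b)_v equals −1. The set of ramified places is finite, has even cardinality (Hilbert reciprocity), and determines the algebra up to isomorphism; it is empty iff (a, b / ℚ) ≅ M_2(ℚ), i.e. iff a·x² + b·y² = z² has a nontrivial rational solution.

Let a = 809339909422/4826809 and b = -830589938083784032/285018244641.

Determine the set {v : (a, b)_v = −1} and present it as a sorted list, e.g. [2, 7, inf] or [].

[2, 11, 17, 37]

(a, b) ≡ (23902, -108262) mod (ℚ^×)²; places V = {2, 3, 7, 11, 13, 17, 19, 23, 37, ∞}.
(a,b)_37: α=1, u≡20; β=1, v≡12 (mod 37); (20|37)=-1, (12|37)=+1; sign (−1)^0·-1^1·+1^1 = -1.
(a,b)_19: α=1, u≡16; β=1, v≡10 (mod 19); (16|19)=+1, (10|19)=-1; sign (−1)^1·+1^1·-1^1 = +1.
(a,b)_13: α=-6, u≡5; β=-6, v≡5 (mod 13); (5|13)=-1, (5|13)=-1; sign (−1)^0·-1^-6·-1^-6 = +1.
(a,b)_3: α=0, u≡1; β=-10, v≡2 (mod 3); (1|3)=+1, (2|3)=-1; sign (−1)^0·+1^-10·-1^0 = +1.
(a,b)_∞: sgn(23902)=+, sgn(-108262)=−, so +1.
(a,b)_2: α=1, β=5; u≡7, v≡5 (mod 8); ε(u)ε(v)=1·0, αω(v)=1·1, βω(u)=5·0; sum ≡ 1  ⇒  -1.
(a,b)_7: α=0, u≡2; β=3, v≡2 (mod 7); (2|7)=+1, (2|7)=+1; sign (−1)^0·+1^3·+1^0 = +1.
(a,b)_11: α=2, u≡6; β=3, v≡3 (mod 11); (6|11)=-1, (3|11)=+1; sign (−1)^0·-1^3·+1^2 = -1.
(a,b)_23: α=4, u≡5; β=4, v≡14 (mod 23); (5|23)=-1, (14|23)=-1; sign (−1)^0·-1^4·-1^4 = +1.
(a,b)_17: α=1, u≡6; β=2, v≡12 (mod 17); (6|17)=-1, (12|17)=-1; sign (−1)^0·-1^2·-1^1 = -1.
(23902, -108262 / ℚ) ramifies at {2, 11, 17, 37}: a division algebra.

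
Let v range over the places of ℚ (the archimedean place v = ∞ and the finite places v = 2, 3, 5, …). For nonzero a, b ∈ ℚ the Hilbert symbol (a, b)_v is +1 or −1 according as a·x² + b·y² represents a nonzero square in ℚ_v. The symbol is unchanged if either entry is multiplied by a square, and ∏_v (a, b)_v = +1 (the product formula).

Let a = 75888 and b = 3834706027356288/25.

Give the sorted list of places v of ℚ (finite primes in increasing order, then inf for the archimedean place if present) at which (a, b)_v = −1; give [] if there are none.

Mod squares: a ≡ 527, b ≡ 7378. Check v ∈ {∞, 2, 3, 5, 7, 17, 19, 31}.
v=3: a=3^2·(≡2), b=3^4·(≡1) mod 3; (2|3)=-1, (1|3)=+1; (−1)^{2·4·1}·(-1)^4·(+1)^2 = +1.
v=2: v_2(a)=4, v_2(b)=7; units ≡ 7, 1 (mod 8); ε·ε+αω+βω = 1·0+4·0+7·0 ≡ 0  ⇒  (a,b)_2 = +1.
v=17: a=17^1·(≡10), b=17^3·(≡2) mod 17; (10|17)=-1, (2|17)=+1; (−1)^{1·3·8}·(-1)^3·(+1)^1 = -1.
v=7: a=7^0·(≡1), b=7^1·(≡1) mod 7; (1|7)=+1, (1|7)=+1; (−1)^{0·1·3}·(+1)^1·(+1)^0 = +1.
v=31: a=31^1·(≡30), b=31^3·(≡29) mod 31; (30|31)=-1, (29|31)=-1; (−1)^{1·3·15}·(-1)^3·(-1)^1 = -1.
v=5: a=5^0·(≡3), b=5^-2·(≡3) mod 5; (3|5)=-1, (3|5)=-1; (−1)^{0·-2·2}·(-1)^-2·(-1)^0 = +1.
v=∞: 527 > 0 and 7378 > 0  ⇒  (a,b)_∞ = +1.
v=19: a=19^0·(≡2), b=19^2·(≡1) mod 19; (2|19)=-1, (1|19)=+1; (−1)^{0·2·9}·(-1)^2·(+1)^0 = +1.
(527, 7378 / ℚ) ramifies at {17, 31}: a division algebra.

[17, 31]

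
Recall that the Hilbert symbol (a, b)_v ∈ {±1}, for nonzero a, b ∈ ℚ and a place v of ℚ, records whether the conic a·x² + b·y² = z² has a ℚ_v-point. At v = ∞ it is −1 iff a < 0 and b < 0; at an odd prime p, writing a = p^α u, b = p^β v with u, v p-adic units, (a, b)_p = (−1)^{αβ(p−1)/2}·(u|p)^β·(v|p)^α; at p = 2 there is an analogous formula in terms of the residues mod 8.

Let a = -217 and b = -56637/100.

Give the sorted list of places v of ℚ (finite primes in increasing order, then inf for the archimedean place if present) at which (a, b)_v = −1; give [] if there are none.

(a, b) ≡ (-217, -6293) mod (ℚ^×)²; places V = {2, 3, 5, 7, 29, 31, ∞}.
(a,b)_29: α=0, u≡15; β=1, v≡26 (mod 29); (15|29)=-1, (26|29)=-1; sign (−1)^0·-1^1·-1^0 = -1.
(a,b)_5: α=0, u≡3; β=-2, v≡2 (mod 5); (3|5)=-1, (2|5)=-1; sign (−1)^0·-1^-2·-1^0 = +1.
(a,b)_3: α=0, u≡2; β=2, v≡1 (mod 3); (2|3)=-1, (1|3)=+1; sign (−1)^0·-1^2·+1^0 = +1.
(a,b)_31: α=1, u≡24; β=1, v≡18 (mod 31); (24|31)=-1, (18|31)=+1; sign (−1)^1·-1^1·+1^1 = +1.
(a,b)_∞: sgn(-217)=−, sgn(-6293)=−, so -1.
(a,b)_2: α=0, β=-2; u≡7, v≡3 (mod 8); ε(u)ε(v)=1·1, αω(v)=0·1, βω(u)=-2·0; sum ≡ 1  ⇒  -1.
(a,b)_7: α=1, u≡4; β=1, v≡4 (mod 7); (4|7)=+1, (4|7)=+1; sign (−1)^1·+1^1·+1^1 = -1.
Ram(-217, -6293) = {2, 7, 29, ∞}; no ℚ_2-point on the conic.

[2, 7, 29, inf]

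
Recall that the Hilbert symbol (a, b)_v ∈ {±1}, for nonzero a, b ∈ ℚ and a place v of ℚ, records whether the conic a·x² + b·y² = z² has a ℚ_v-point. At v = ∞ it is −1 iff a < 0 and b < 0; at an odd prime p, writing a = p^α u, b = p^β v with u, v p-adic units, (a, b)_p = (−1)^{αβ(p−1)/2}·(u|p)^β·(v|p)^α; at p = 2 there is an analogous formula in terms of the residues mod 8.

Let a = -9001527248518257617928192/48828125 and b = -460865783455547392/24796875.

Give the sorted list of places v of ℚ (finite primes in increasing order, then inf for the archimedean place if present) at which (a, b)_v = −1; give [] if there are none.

(a, b) ≡ (-4290, -39) mod (ℚ^×)²; places V = {2, 3, 5, 11, 13, 17, 23, ∞}.
(a,b)_17: α=4, u≡11; β=2, v≡6 (mod 17); (11|17)=-1, (6|17)=-1; sign (−1)^0·-1^2·-1^4 = +1.
(a,b)_23: α=0, u≡22; β=-2, v≡20 (mod 23); (22|23)=-1, (20|23)=-1; sign (−1)^0·-1^-2·-1^0 = +1.
(a,b)_∞: sgn(-4290)=−, sgn(-39)=−, so -1.
(a,b)_3: α=1, u≡1; β=-1, v≡2 (mod 3); (1|3)=+1, (2|3)=-1; sign (−1)^1·+1^-1·-1^1 = +1.
(a,b)_13: α=5, u≡6; β=5, v≡1 (mod 13); (6|13)=-1, (1|13)=+1; sign (−1)^0·-1^5·+1^5 = -1.
(a,b)_2: α=43, β=32; u≡7, v≡1 (mod 8); ε(u)ε(v)=1·0, αω(v)=43·0, βω(u)=32·0; sum ≡ 0  ⇒  +1.
(a,b)_5: α=-11, u≡3; β=-6, v≡4 (mod 5); (3|5)=-1, (4|5)=+1; sign (−1)^0·-1^-6·+1^-11 = +1.
(a,b)_11: α=1, u≡8; β=0, v≡3 (mod 11); (8|11)=-1, (3|11)=+1; sign (−1)^0·-1^0·+1^1 = +1.
|Ram(-4290, -39)| = 2, even; anisotropic at {13, ∞}.

[13, inf]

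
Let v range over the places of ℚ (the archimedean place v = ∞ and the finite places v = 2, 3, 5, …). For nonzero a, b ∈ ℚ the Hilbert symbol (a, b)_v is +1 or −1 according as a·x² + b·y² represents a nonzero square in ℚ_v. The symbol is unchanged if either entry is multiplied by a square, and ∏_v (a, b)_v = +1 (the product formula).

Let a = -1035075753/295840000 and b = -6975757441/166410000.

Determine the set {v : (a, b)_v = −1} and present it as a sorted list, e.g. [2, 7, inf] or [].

[2, inf]

(a, b) ≡ (-17, -1) mod (ℚ^×)²; places V = {2, 3, 5, 17, 43, ∞}.
(a,b)_2: α=-8, β=-4; u≡7, v≡7 (mod 8); ε(u)ε(v)=1·1, αω(v)=-8·0, βω(u)=-4·0; sum ≡ 1  ⇒  -1.
(a,b)_∞: sgn(-17)=−, sgn(-1)=−, so -1.
(a,b)_43: α=-2, u≡2; β=-2, v≡33 (mod 43); (2|43)=-1, (33|43)=-1; sign (−1)^0·-1^-2·-1^-2 = +1.
(a,b)_5: α=-4, u≡3; β=-4, v≡4 (mod 5); (3|5)=-1, (4|5)=+1; sign (−1)^0·-1^-4·+1^-4 = +1.
(a,b)_3: α=6, u≡1; β=-2, v≡2 (mod 3); (1|3)=+1, (2|3)=-1; sign (−1)^0·+1^-2·-1^6 = +1.
(a,b)_17: α=5, u≡15; β=8, v≡15 (mod 17); (15|17)=+1, (15|17)=+1; sign (−1)^0·+1^8·+1^5 = +1.
(-17, -1 / ℚ) ramifies at {2, ∞}: a division algebra.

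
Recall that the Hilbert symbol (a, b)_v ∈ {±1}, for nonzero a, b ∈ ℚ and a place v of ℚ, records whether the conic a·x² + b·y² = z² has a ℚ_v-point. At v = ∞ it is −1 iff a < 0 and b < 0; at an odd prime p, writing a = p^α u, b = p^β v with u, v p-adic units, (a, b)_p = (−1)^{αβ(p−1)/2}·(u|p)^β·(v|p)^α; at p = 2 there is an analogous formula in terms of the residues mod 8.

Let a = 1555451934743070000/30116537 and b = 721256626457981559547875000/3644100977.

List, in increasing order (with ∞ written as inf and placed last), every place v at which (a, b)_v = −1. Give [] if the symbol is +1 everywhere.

(a, b) ≡ (16779, 973182) mod (ℚ^×)²; places V = {2, 3, 5, 7, 11, 13, 17, 29, 47, ∞}.
(a,b)_3: α=9, u≡1; β=11, v≡1 (mod 3); (1|3)=+1, (1|3)=+1; sign (−1)^1·+1^11·+1^9 = -1.
(a,b)_29: α=2, u≡3; β=5, v≡25 (mod 29); (3|29)=-1, (25|29)=+1; sign (−1)^0·-1^5·+1^2 = -1.
(a,b)_∞: sgn(16779)=+, sgn(973182)=+, so +1.
(a,b)_13: α=4, u≡12; β=6, v≡6 (mod 13); (12|13)=+1, (6|13)=-1; sign (−1)^0·+1^6·-1^4 = +1.
(a,b)_2: α=4, β=3; u≡3, v≡7 (mod 8); ε(u)ε(v)=1·1, αω(v)=4·0, βω(u)=3·1; sum ≡ 0  ⇒  +1.
(a,b)_11: α=-6, u≡9; β=-8, v≡4 (mod 11); (9|11)=+1, (4|11)=+1; sign (−1)^0·+1^-8·+1^-6 = +1.
(a,b)_5: α=4, u≡1; β=6, v≡2 (mod 5); (1|5)=+1, (2|5)=-1; sign (−1)^0·+1^6·-1^4 = +1.
(a,b)_7: α=1, u≡5; β=1, v≡3 (mod 7); (5|7)=-1, (3|7)=-1; sign (−1)^1·-1^1·-1^1 = -1.
(a,b)_47: α=1, u≡28; β=1, v≡15 (mod 47); (28|47)=+1, (15|47)=-1; sign (−1)^1·+1^1·-1^1 = +1.
(a,b)_17: α=-1, u≡13; β=-1, v≡10 (mod 17); (13|17)=+1, (10|17)=-1; sign (−1)^0·+1^-1·-1^-1 = -1.
(16779, 973182 / ℚ) ramifies at {3, 7, 17, 29}: a division algebra.

[3, 7, 17, 29]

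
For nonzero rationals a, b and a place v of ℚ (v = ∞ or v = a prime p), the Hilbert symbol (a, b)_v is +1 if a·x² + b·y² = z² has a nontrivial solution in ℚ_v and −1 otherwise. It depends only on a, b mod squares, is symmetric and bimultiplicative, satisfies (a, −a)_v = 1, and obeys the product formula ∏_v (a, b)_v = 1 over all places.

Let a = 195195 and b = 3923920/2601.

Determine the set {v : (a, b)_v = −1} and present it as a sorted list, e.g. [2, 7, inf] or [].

Mod squares: a ≡ 1155, b ≡ 5005. Check v ∈ {∞, 2, 3, 5, 7, 11, 13, 17}.
v=13: a=13^2·(≡11), b=13^1·(≡6) mod 13; (11|13)=-1, (6|13)=-1; (−1)^{2·1·6}·(-1)^1·(-1)^2 = -1.
v=7: a=7^1·(≡4), b=7^3·(≡4) mod 7; (4|7)=+1, (4|7)=+1; (−1)^{1·3·3}·(+1)^3·(+1)^1 = -1.
v=2: v_2(a)=0, v_2(b)=4; units ≡ 3, 5 (mod 8); ε·ε+αω+βω = 1·0+0·1+4·1 ≡ 0  ⇒  (a,b)_2 = +1.
v=17: a=17^0·(≡1), b=17^-2·(≡11) mod 17; (1|17)=+1, (11|17)=-1; (−1)^{0·-2·8}·(+1)^-2·(-1)^0 = +1.
v=3: a=3^1·(≡1), b=3^-2·(≡1) mod 3; (1|3)=+1, (1|3)=+1; (−1)^{1·-2·1}·(+1)^-2·(+1)^1 = +1.
v=5: a=5^1·(≡4), b=5^1·(≡4) mod 5; (4|5)=+1, (4|5)=+1; (−1)^{1·1·2}·(+1)^1·(+1)^1 = +1.
v=∞: 1155 > 0 and 5005 > 0  ⇒  (a,b)_∞ = +1.
v=11: a=11^1·(≡2), b=11^1·(≡9) mod 11; (2|11)=-1, (9|11)=+1; (−1)^{1·1·5}·(-1)^1·(+1)^1 = +1.
(1155, 5005 / ℚ) ramifies at {7, 13}: a division algebra.

[7, 13]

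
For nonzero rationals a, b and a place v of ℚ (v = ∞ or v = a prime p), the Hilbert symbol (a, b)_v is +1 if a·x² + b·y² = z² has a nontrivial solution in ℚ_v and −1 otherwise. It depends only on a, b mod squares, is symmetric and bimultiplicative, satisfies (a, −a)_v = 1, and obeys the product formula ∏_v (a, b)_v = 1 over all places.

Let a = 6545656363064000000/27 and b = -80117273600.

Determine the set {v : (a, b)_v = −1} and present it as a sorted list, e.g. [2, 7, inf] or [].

[2, 7]

Mod squares: a ≡ 42, b ≡ -221. Check v ∈ {∞, 2, 3, 5, 7, 13, 17}.
v=17: a=17^4·(≡8), b=17^3·(≡16) mod 17; (8|17)=+1, (16|17)=+1; (−1)^{4·3·8}·(+1)^3·(+1)^4 = +1.
v=∞: 42 > 0 and -221 < 0  ⇒  (a,b)_∞ = +1.
v=5: a=5^6·(≡3), b=5^2·(≡1) mod 5; (3|5)=-1, (1|5)=+1; (−1)^{6·2·2}·(-1)^2·(+1)^6 = +1.
v=2: v_2(a)=9, v_2(b)=10; units ≡ 5, 3 (mod 8); ε·ε+αω+βω = 0·1+9·1+10·1 ≡ 1  ⇒  (a,b)_2 = -1.
v=3: a=3^-3·(≡2), b=3^0·(≡1) mod 3; (2|3)=-1, (1|3)=+1; (−1)^{-3·0·1}·(-1)^0·(+1)^-3 = +1.
v=13: a=13^4·(≡9), b=13^1·(≡4) mod 13; (9|13)=+1, (4|13)=+1; (−1)^{4·1·6}·(+1)^1·(+1)^4 = +1.
v=7: a=7^3·(≡3), b=7^2·(≡6) mod 7; (3|7)=-1, (6|7)=-1; (−1)^{3·2·3}·(-1)^2·(-1)^3 = -1.
Ram(42, -221) = {2, 7}; no ℚ_2-point on the conic.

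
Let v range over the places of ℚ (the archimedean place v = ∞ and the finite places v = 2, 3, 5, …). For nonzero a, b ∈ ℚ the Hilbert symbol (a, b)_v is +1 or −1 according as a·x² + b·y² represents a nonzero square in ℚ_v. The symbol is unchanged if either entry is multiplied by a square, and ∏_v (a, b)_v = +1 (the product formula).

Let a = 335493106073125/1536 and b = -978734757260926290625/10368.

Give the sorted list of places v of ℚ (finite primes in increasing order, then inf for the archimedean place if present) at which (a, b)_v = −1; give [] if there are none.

Mod squares: a ≡ 78, b ≡ -770. Check v ∈ {∞, 2, 3, 5, 7, 11, 13, 29}.
v=11: a=11^2·(≡5), b=11^3·(≡6) mod 11; (5|11)=+1, (6|11)=-1; (−1)^{2·3·5}·(+1)^3·(-1)^2 = +1.
v=29: a=29^2·(≡4), b=29^2·(≡25) mod 29; (4|29)=+1, (25|29)=+1; (−1)^{2·2·14}·(+1)^2·(+1)^2 = +1.
v=∞: 78 > 0 and -770 < 0  ⇒  (a,b)_∞ = +1.
v=13: a=13^3·(≡6), b=13^8·(≡12) mod 13; (6|13)=-1, (12|13)=+1; (−1)^{3·8·6}·(-1)^8·(+1)^3 = +1.
v=3: a=3^-1·(≡2), b=3^-4·(≡1) mod 3; (2|3)=-1, (1|3)=+1; (−1)^{-1·-4·1}·(-1)^-4·(+1)^-1 = +1.
v=2: v_2(a)=-9, v_2(b)=-7; units ≡ 7, 7 (mod 8); ε·ε+αω+βω = 1·1+-9·0+-7·0 ≡ 1  ⇒  (a,b)_2 = -1.
v=7: a=7^4·(≡1), b=7^3·(≡4) mod 7; (1|7)=+1, (4|7)=+1; (−1)^{4·3·3}·(+1)^3·(+1)^4 = +1.
v=5: a=5^4·(≡2), b=5^5·(≡4) mod 5; (2|5)=-1, (4|5)=+1; (−1)^{4·5·2}·(-1)^5·(+1)^4 = -1.
|Ram(78, -770)| = 2, even; anisotropic at {2, 5}.

[2, 5]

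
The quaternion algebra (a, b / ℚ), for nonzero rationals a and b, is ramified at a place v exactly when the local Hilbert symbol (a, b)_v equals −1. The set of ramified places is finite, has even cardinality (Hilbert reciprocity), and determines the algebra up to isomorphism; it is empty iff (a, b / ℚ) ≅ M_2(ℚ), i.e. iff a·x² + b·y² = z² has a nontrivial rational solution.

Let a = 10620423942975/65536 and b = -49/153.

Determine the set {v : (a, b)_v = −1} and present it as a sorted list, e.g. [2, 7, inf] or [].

(a, b) ≡ (41151, -17) mod (ℚ^×)²; places V = {2, 3, 5, 7, 11, 17, 29, 43, ∞}.
(a,b)_11: α=1, u≡4; β=0, v≡5 (mod 11); (4|11)=+1, (5|11)=+1; sign (−1)^0·+1^0·+1^1 = +1.
(a,b)_5: α=2, u≡4; β=0, v≡2 (mod 5); (4|5)=+1, (2|5)=-1; sign (−1)^0·+1^0·-1^2 = +1.
(a,b)_29: α=1, u≡15; β=0, v≡12 (mod 29); (15|29)=-1, (12|29)=-1; sign (−1)^0·-1^0·-1^1 = -1.
(a,b)_∞: sgn(41151)=+, sgn(-17)=−, so +1.
(a,b)_43: α=1, u≡10; β=0, v≡32 (mod 43); (10|43)=+1, (32|43)=-1; sign (−1)^0·+1^0·-1^1 = -1.
(a,b)_7: α=2, u≡6; β=2, v≡1 (mod 7); (6|7)=-1, (1|7)=+1; sign (−1)^0·-1^2·+1^2 = +1.
(a,b)_2: α=-16, β=0; u≡7, v≡7 (mod 8); ε(u)ε(v)=1·1, αω(v)=-16·0, βω(u)=0·0; sum ≡ 1  ⇒  -1.
(a,b)_17: α=2, u≡12; β=-1, v≡4 (mod 17); (12|17)=-1, (4|17)=+1; sign (−1)^0·-1^-1·+1^2 = -1.
(a,b)_3: α=7, u≡1; β=-2, v≡1 (mod 3); (1|3)=+1, (1|3)=+1; sign (−1)^0·+1^-2·+1^7 = +1.
Ram(41151, -17) = {2, 17, 29, 43}; no ℚ_2-point on the conic.

[2, 17, 29, 43]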